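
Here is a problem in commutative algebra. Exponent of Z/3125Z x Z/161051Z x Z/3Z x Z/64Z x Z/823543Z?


Exponent = lcm of the cyclic orders; pairwise coprime => product.
5^5*11^5*3^1*2^6*7^7=3125*161051*3*64*823543=79579454215800000


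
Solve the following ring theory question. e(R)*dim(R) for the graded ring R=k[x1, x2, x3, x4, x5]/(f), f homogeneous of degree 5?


e(R)=deg(f)=5, dim(R)=5-1=4
e*dim=5*4=20


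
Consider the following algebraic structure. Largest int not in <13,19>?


gcd(13,19)=1 => F=ab-a-b=13*19-13-19=247-32=215


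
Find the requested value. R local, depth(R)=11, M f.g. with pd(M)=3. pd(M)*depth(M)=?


pd+depth=11
depth=11-3=8
pd*depth=3*8=24


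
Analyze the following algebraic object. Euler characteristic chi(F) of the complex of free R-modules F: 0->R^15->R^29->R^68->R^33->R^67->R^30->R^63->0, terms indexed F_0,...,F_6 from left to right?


chi = sum (-1)^i * rank:
(-1)^0*15=15
(-1)^1*29=-29
(-1)^2*68=68
(-1)^3*33=-33
(-1)^4*67=67
(-1)^5*30=-30
(-1)^6*63=63
chi=121


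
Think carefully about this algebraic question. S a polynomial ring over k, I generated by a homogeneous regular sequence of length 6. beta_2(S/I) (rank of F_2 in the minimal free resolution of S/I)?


Regular sequence => Koszul complex is the minimal free resolution.
Syz_1 minimally generated by Koszul relations f_i*e_j - f_j*e_i (i<j): mu(Syz_1) = beta_2 = C(m,2) = m(m-1)/2
m=6
6*5/2 = 15


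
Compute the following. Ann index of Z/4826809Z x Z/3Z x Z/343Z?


Exponent = lcm of the cyclic orders; pairwise coprime => product.
13^6*3^1*7^3=4826809*3*343=4966786461


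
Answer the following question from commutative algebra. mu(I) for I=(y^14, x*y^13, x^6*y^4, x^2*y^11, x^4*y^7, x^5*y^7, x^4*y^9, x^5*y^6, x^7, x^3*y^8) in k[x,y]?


Remove redundant (divisible by others).
x^5*y^7 redundant.
x^4*y^9 redundant.
Min: x^7, x^6*y^4, x^5*y^6, x^4*y^7, x^3*y^8, x^2*y^11, x*y^13, y^14
Count=8


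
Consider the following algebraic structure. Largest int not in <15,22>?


gcd(15,22)=1 => F=ab-a-b=15*22-15-22=330-37=293


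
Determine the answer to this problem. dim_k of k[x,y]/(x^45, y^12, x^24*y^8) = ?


k[x,y]/I, I = (x^45, y^12, x^24*y^8)
Rect: 45x12=540. Corner: (45-24)x(12-8)=84.
dim = 540-84 = 456


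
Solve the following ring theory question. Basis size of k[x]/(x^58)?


Basis: 1,x,...,x^57
dim=58


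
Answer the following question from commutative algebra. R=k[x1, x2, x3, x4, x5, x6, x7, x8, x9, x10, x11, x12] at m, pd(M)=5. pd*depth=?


pd+depth=12
depth=12-5=7
pd*depth=5*7=35


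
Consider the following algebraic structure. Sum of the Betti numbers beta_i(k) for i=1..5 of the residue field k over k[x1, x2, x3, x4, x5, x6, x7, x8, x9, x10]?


Koszul resolution: beta_i(k)=C(n,i), n=10
C(10,1)=10, C(10,2)=45, C(10,3)=120, C(10,4)=210, C(10,5)=252
Sum=637


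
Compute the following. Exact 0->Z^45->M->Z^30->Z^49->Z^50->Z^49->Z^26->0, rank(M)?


Alt sum=0:
(-1)^0*45 + (-1)^1*? + (-1)^2*30 + (-1)^3*49 + (-1)^4*50 + (-1)^5*49 + (-1)^6*26=0
rank(M)=53


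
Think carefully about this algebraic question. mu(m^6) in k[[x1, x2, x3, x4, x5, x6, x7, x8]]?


C(n+d-1,d)=C(13,6)=1716


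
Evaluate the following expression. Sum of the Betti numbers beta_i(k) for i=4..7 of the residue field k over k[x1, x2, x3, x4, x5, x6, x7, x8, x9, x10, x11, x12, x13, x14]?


Koszul resolution: beta_i(k)=C(n,i), n=14
C(14,4)=1001, C(14,5)=2002, C(14,6)=3003, C(14,7)=3432
Sum=9438


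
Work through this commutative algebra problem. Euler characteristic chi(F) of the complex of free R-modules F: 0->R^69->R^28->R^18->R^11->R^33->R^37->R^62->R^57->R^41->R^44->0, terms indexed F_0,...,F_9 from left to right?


chi = sum (-1)^i * rank:
(-1)^0*69=69
(-1)^1*28=-28
(-1)^2*18=18
(-1)^3*11=-11
(-1)^4*33=33
(-1)^5*37=-37
(-1)^6*62=62
(-1)^7*57=-57
(-1)^8*41=41
(-1)^9*44=-44
chi=46


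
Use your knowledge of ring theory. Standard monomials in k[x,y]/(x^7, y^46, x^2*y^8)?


k[x,y]/I, I = (x^7, y^46, x^2*y^8)
Rect: 7x46=322. Corner: (7-2)x(46-8)=190.
dim = 322-190 = 132


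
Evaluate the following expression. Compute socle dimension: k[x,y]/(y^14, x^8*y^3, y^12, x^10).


Socle = ann(m) = span of standard monomials u with x*u, y*u in I (staircase corners).
Redundant generators: y^14
Minimal generators: x^10, x^8*y^3, y^12
Corners: x^7y^11, x^9y^2
Socle dim=2


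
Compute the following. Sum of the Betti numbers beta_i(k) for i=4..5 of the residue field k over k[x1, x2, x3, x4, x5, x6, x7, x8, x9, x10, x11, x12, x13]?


Koszul resolution: beta_i(k)=C(n,i), n=13
C(13,4)=715, C(13,5)=1287
Sum=2002


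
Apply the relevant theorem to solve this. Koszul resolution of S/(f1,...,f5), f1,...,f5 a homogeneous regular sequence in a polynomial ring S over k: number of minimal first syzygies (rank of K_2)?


Regular sequence => Koszul complex is the minimal free resolution.
Syz_1 minimally generated by Koszul relations f_i*e_j - f_j*e_i (i<j): mu(Syz_1) = beta_2 = C(m,2) = m(m-1)/2
m=5
5*4/2 = 10


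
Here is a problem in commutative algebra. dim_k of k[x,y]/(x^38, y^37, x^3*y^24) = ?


k[x,y]/I, I = (x^38, y^37, x^3*y^24)
Rect: 38x37=1406. Corner: (38-3)x(37-24)=455.
dim = 1406-455 = 951


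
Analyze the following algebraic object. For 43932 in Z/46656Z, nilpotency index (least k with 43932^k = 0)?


43932^k mod 46656:
k=1: 43932
k=2: 1872
k=3: 32832
k=4: 5184
k=5: 15552
k=6: 0
First zero at k = 6


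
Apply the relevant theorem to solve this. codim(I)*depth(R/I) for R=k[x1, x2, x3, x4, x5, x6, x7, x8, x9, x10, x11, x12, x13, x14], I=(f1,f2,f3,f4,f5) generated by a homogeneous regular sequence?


codim=5, depth=dim(R/I)=14-5=9
Product=5*9=45


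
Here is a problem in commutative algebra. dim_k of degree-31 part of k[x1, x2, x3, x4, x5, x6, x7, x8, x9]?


C(d+n-1,n-1)=C(39,8)=61523748


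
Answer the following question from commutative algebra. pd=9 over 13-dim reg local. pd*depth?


pd+depth=13
depth=13-9=4
pd*depth=9*4=36


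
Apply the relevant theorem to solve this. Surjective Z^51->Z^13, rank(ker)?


rank(ker) = 51-13 = 38


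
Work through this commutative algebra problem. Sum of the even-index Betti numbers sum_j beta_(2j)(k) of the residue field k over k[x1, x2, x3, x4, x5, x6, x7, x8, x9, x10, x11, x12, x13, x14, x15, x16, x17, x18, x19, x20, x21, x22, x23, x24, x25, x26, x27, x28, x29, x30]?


Koszul resolution: beta_i(k)=C(n,i), n=30
sum_even C(30,i) = 2^(n-1) = 2^29 = 536870912


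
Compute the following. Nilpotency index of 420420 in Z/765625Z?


420420^k mod 765625:
k=1: 420420
k=2: 23275
k=3: 588000
k=4: 428750
k=5: 153125
k=6: 0
First zero at k = 6


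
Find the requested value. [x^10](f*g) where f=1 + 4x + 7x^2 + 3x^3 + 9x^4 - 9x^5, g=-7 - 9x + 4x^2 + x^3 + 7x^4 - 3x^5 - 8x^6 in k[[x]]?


[x^10] = sum a_i*b_j, i+j=10
  9*-8=-72
  -9*-3=27
Sum=-45


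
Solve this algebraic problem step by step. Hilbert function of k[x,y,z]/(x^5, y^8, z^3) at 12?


Need i<5, j<8, k<3 with i+j+k=12.
For each i, j ranges over max(0,12-i-2)..min(7,12-i):
  i=0: j in [10,7] -> 0
  i=1: j in [9,7] -> 0
  i=2: j in [8,7] -> 0
  i=3: j in [7,7] -> 1
  i=4: j in [6,7] -> 2
H(12) = 0+0+0+1+2 = 3


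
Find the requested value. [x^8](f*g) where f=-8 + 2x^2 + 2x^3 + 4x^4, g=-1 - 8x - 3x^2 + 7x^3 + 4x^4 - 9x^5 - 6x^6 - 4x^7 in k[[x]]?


[x^8] = sum a_i*b_j, i+j=8
  2*-6=-12
  2*-9=-18
  4*4=16
Sum=-14


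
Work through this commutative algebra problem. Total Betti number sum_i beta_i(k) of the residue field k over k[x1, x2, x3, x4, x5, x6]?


Koszul resolution: beta_i(k)=C(n,i), n=6
sum_i C(6,i) = 2^6 = 64


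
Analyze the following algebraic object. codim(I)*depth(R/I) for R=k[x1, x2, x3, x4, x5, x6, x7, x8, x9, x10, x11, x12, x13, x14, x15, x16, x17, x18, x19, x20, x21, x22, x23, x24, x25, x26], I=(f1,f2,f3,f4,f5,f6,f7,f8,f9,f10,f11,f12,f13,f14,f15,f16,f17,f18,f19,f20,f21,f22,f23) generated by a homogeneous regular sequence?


codim=23, depth=dim(R/I)=26-23=3
Product=23*3=69


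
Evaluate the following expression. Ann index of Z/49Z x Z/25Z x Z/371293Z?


Exponent = lcm of the cyclic orders; pairwise coprime => product.
7^2*5^2*13^5=49*25*371293=454833925


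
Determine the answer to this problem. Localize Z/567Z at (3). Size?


3-primary part: 567=3^4*7
Size=3^4=81


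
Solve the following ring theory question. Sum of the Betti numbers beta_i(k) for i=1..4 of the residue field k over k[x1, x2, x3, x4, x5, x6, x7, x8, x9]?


Koszul resolution: beta_i(k)=C(n,i), n=9
C(9,1)=9, C(9,2)=36, C(9,3)=84, C(9,4)=126
Sum=255


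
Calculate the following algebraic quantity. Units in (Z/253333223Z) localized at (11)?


Local ring = Z/19487171Z.
phi(19487171) = 11^6*(11-1) = 17715610


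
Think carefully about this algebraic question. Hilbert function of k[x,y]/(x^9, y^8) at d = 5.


k[x,y], I = (x^9, y^8), d = 5
Need i < 9 and d-i < 8.
Range: 0 <= i <= 5.
H(5) = 6


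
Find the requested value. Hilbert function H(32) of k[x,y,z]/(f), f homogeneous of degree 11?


C(34,2)-C(23,2)=561-253=308


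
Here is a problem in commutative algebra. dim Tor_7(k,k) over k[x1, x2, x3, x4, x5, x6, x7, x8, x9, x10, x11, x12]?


Koszul: C(n,i)=C(12,7)=792


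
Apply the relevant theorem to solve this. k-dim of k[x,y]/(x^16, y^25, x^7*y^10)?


k[x,y]/I, I = (x^16, y^25, x^7*y^10)
Rect: 16x25=400. Corner: (16-7)x(25-10)=135.
dim = 400-135 = 265


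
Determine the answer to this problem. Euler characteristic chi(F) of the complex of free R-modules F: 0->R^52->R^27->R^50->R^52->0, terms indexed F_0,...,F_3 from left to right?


chi = sum (-1)^i * rank:
(-1)^0*52=52
(-1)^1*27=-27
(-1)^2*50=50
(-1)^3*52=-52
chi=23


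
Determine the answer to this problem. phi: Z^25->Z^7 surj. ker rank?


rank(ker) = 25-7 = 18


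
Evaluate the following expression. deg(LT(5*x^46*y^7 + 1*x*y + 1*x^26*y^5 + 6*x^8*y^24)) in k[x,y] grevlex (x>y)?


LT: 5*x^46*y^7
deg_x=46, deg_y=7
Total=46+7=53


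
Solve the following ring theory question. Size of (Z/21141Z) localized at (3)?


3-primary part: 21141=3^6*29
Size=3^6=729


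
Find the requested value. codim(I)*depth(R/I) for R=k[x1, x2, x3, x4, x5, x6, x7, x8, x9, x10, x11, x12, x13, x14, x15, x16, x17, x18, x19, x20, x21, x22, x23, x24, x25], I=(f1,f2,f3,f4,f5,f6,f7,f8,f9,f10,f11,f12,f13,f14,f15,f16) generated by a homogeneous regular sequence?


codim=16, depth=dim(R/I)=25-16=9
Product=16*9=144


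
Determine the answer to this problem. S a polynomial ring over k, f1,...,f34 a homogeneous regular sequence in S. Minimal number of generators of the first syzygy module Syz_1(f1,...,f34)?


Regular sequence => Koszul complex is the minimal free resolution.
Syz_1 minimally generated by Koszul relations f_i*e_j - f_j*e_i (i<j): mu(Syz_1) = beta_2 = C(m,2) = m(m-1)/2
m=34
34*33/2 = 561


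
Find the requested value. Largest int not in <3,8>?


gcd(3,8)=1 => F=ab-a-b=3*8-3-8=24-11=13


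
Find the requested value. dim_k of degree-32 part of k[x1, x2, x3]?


C(d+n-1,n-1)=C(34,2)=561


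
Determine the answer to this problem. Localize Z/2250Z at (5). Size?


5-primary part: 2250=5^3*18
Size=5^3=125


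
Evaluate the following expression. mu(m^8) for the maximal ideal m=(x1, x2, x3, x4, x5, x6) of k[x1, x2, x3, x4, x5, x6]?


Graded Nakayama: mu(m^d) = dim_k (m^d/m^(d+1)) = #degree-8 monomials in 6 vars
C(n+d-1,d)=C(13,8)=1287


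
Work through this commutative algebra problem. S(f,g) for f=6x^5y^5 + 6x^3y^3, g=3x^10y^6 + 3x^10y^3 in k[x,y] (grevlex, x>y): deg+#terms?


LT(f)=6x^5y^5, LT(g)=3x^10y^6
lcm(LM)=x^10y^6
S(f,g) (scaled by 18 to clear denominators) = 3x^5y*f - 6*g = -18x^10y^3 + 18x^8y^4
2 terms, deg 13.
13+2=15


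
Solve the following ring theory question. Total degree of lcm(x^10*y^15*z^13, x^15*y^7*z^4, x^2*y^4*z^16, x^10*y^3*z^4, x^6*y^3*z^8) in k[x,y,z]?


lcm = componentwise max:
x: max(10,15,2,10,6)=15
y: max(15,7,4,3,3)=15
z: max(13,4,16,4,8)=16
Total=15+15+16=46


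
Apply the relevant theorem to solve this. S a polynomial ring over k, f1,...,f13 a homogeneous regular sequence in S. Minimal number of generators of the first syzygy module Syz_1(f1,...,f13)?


Regular sequence => Koszul complex is the minimal free resolution.
Syz_1 minimally generated by Koszul relations f_i*e_j - f_j*e_i (i<j): mu(Syz_1) = beta_2 = C(m,2) = m(m-1)/2
m=13
13*12/2 = 78


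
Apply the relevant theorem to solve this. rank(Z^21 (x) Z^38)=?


rank(M(x)N) = rank(M)*rank(N)
21*38 = 798


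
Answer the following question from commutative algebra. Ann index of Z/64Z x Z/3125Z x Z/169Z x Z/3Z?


Exponent = lcm of the cyclic orders; pairwise coprime => product.
2^6*5^5*13^2*3^1=64*3125*169*3=101400000


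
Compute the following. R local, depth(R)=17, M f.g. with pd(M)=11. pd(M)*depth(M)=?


pd+depth=17
depth=17-11=6
pd*depth=11*6=66


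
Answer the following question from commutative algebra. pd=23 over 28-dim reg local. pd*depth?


pd+depth=28
depth=28-23=5
pd*depth=23*5=115


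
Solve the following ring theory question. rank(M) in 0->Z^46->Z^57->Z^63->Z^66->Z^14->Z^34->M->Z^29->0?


Alt sum=0:
(-1)^0*46 + (-1)^1*57 + (-1)^2*63 + (-1)^3*66 + (-1)^4*14 + (-1)^5*34 + (-1)^6*? + (-1)^7*29=0
rank(M)=63


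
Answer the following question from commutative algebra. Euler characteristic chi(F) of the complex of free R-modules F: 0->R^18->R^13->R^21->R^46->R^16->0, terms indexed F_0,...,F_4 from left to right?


chi = sum (-1)^i * rank:
(-1)^0*18=18
(-1)^1*13=-13
(-1)^2*21=21
(-1)^3*46=-46
(-1)^4*16=16
chi=-4


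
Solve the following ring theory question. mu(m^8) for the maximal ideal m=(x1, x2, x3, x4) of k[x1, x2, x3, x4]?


Graded Nakayama: mu(m^d) = dim_k (m^d/m^(d+1)) = #degree-8 monomials in 4 vars
C(n+d-1,d)=C(11,8)=165


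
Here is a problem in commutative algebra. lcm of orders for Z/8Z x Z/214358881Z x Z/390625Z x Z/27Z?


Exponent = lcm of the cyclic orders; pairwise coprime => product.
2^3*11^8*5^8*3^3=8*214358881*390625*27=18086530584375000


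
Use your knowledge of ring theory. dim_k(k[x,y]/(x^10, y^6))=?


Basis: x^i*y^j, i<10, j<6
10*6=60


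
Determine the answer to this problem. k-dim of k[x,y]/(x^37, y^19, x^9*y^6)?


k[x,y]/I, I = (x^37, y^19, x^9*y^6)
Rect: 37x19=703. Corner: (37-9)x(19-6)=364.
dim = 703-364 = 339


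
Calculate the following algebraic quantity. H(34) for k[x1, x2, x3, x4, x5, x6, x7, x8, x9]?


C(d+n-1,n-1)=C(42,8)=118030185


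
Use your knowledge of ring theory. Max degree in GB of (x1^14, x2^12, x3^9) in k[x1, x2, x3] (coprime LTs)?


Pure powers, coprime LTs => already GB.
Degrees: 14, 12, 9
Max=14


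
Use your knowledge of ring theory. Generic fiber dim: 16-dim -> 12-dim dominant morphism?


dim(fiber)=dim(X)-dim(Y)=16-12=4


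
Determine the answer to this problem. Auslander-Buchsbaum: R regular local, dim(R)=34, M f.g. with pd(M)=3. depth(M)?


pd+depth=depth(R)=34
depth=34-3=31


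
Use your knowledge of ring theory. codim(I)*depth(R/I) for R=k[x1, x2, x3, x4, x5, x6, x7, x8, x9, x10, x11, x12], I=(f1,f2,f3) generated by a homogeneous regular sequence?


codim=3, depth=dim(R/I)=12-3=9
Product=3*9=27


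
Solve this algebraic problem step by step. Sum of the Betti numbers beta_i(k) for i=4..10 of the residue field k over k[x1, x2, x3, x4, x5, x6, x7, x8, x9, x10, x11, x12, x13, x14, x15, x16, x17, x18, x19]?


Koszul resolution: beta_i(k)=C(n,i), n=19
C(19,4)=3876, C(19,5)=11628, C(19,6)=27132, C(19,7)=50388, C(19,8)=75582, C(19,9)=92378, C(19,10)=92378
Sum=353362


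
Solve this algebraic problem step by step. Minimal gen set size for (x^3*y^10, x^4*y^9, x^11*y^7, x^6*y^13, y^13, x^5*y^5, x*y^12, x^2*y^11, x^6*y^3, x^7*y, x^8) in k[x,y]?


Remove redundant (divisible by others).
x^11*y^7 redundant.
x^6*y^13 redundant.
Min: x^8, x^7*y, x^6*y^3, x^5*y^5, x^4*y^9, x^3*y^10, x^2*y^11, x*y^12, y^13
Count=9


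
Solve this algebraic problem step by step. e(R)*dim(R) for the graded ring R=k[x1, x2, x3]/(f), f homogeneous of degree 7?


e(R)=deg(f)=7, dim(R)=3-1=2
e*dim=7*2=14


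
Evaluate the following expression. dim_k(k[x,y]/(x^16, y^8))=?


Basis: x^i*y^j, i<16, j<8
16*8=128


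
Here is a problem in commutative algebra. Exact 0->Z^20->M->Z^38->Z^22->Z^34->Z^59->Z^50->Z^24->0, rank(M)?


Alt sum=0:
(-1)^0*20 + (-1)^1*? + (-1)^2*38 + (-1)^3*22 + (-1)^4*34 + (-1)^5*59 + (-1)^6*50 + (-1)^7*24=0
rank(M)=37


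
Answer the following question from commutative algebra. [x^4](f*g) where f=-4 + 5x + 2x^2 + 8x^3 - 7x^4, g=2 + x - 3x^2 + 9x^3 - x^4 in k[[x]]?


[x^4] = sum a_i*b_j, i+j=4
  -4*-1=4
  5*9=45
  2*-3=-6
  8*1=8
  -7*2=-14
Sum=37


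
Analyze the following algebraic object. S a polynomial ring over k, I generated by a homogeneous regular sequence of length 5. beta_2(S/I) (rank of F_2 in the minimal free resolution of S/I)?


Regular sequence => Koszul complex is the minimal free resolution.
Syz_1 minimally generated by Koszul relations f_i*e_j - f_j*e_i (i<j): mu(Syz_1) = beta_2 = C(m,2) = m(m-1)/2
m=5
5*4/2 = 10


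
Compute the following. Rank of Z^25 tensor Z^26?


rank(M(x)N) = rank(M)*rank(N)
25*26 = 650


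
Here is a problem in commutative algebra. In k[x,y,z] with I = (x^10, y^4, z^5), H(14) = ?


Need i<10, j<4, k<5 with i+j+k=14.
For each i, j ranges over max(0,14-i-4)..min(3,14-i):
  i=0: j in [10,3] -> 0
  i=1: j in [9,3] -> 0
  i=2: j in [8,3] -> 0
  i=3: j in [7,3] -> 0
  i=4: j in [6,3] -> 0
  i=5: j in [5,3] -> 0
  i=6: j in [4,3] -> 0
  i=7: j in [3,3] -> 1
  i=8: j in [2,3] -> 2
  i=9: j in [1,3] -> 3
H(14) = 0+0+0+0+0+0+0+1+2+3 = 6


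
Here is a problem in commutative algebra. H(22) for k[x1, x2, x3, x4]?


C(d+n-1,n-1)=C(25,3)=2300


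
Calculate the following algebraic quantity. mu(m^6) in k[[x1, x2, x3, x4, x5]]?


C(n+d-1,d)=C(10,6)=210


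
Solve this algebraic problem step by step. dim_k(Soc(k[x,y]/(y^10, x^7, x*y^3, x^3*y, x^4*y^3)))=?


Socle = ann(m) = span of standard monomials u with x*u, y*u in I (staircase corners).
Redundant generators: x^4*y^3
Minimal generators: x^7, x^3*y, x*y^3, y^10
Corners: y^9, x^2y^2, x^6
Socle dim=3


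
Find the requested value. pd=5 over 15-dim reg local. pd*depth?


pd+depth=15
depth=15-5=10
pd*depth=5*10=50


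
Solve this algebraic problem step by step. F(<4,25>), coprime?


gcd(4,25)=1 => F=ab-a-b=4*25-4-25=100-29=71


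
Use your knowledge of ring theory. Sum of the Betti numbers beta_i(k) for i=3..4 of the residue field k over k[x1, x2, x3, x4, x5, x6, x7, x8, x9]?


Koszul resolution: beta_i(k)=C(n,i), n=9
C(9,3)=84, C(9,4)=126
Sum=210


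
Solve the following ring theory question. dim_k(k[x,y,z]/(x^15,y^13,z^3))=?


Basis: x^iy^jz^k, i<15,j<13,k<3
15*13*3=585


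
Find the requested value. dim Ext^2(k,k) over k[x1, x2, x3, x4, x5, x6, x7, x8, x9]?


C(n,i)=C(9,2)=36


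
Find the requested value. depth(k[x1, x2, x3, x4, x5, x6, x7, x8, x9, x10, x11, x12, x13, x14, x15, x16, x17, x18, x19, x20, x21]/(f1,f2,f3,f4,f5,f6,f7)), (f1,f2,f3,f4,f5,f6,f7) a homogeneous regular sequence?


depth(R)=21
depth(R/I)=21-7=14


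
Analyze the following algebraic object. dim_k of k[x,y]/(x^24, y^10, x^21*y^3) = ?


k[x,y]/I, I = (x^24, y^10, x^21*y^3)
Rect: 24x10=240. Corner: (24-21)x(10-3)=21.
dim = 240-21 = 219


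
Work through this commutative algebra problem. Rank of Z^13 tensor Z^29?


rank(M(x)N) = rank(M)*rank(N)
13*29 = 377


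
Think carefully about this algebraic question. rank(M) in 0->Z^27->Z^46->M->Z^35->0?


Alt sum=0:
(-1)^0*27 + (-1)^1*46 + (-1)^2*? + (-1)^3*35=0
rank(M)=54


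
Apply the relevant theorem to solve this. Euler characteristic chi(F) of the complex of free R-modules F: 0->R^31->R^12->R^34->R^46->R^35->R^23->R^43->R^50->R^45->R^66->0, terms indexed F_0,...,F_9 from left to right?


chi = sum (-1)^i * rank:
(-1)^0*31=31
(-1)^1*12=-12
(-1)^2*34=34
(-1)^3*46=-46
(-1)^4*35=35
(-1)^5*23=-23
(-1)^6*43=43
(-1)^7*50=-50
(-1)^8*45=45
(-1)^9*66=-66
chi=-9


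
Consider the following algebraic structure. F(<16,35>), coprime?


gcd(16,35)=1 => F=ab-a-b=16*35-16-35=560-51=509


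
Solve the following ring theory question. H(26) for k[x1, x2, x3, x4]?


C(d+n-1,n-1)=C(29,3)=3654


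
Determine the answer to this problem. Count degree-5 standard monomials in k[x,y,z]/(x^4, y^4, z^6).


Need i<4, j<4, k<6 with i+j+k=5.
For each i, j ranges over max(0,5-i-5)..min(3,5-i):
  i=0: j in [0,3] -> 4
  i=1: j in [0,3] -> 4
  i=2: j in [0,3] -> 4
  i=3: j in [0,2] -> 3
H(5) = 4+4+4+3 = 15


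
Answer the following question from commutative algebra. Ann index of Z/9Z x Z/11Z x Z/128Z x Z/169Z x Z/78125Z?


Exponent = lcm of the cyclic orders; pairwise coprime => product.
3^2*11^1*2^7*13^2*5^7=9*11*128*169*78125=167310000000


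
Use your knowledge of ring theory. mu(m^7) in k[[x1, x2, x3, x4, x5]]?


C(n+d-1,d)=C(11,7)=330


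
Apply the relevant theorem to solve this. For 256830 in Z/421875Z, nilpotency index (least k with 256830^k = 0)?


256830^k mod 421875:
k=1: 256830
k=2: 227025
k=3: 330750
k=4: 303750
k=5: 253125
k=6: 0
First zero at k = 6


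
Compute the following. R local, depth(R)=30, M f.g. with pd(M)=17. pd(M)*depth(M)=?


pd+depth=30
depth=30-17=13
pd*depth=17*13=221


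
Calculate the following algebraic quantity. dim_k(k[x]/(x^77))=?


Basis: 1,x,...,x^76
dim=77


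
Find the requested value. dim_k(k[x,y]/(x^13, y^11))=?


Basis: x^i*y^j, i<13, j<11
13*11=143


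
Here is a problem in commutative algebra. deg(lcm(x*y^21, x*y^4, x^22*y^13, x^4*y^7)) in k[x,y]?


lcm = componentwise max:
x: max(1,1,22,4)=22
y: max(21,4,13,7)=21
Total=22+21=43


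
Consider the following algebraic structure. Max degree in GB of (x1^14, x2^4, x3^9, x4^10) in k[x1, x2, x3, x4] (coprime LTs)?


Pure powers, coprime LTs => already GB.
Degrees: 14, 4, 9, 10
Max=14


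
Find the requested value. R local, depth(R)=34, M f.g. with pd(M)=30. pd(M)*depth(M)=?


pd+depth=34
depth=34-30=4
pd*depth=30*4=120


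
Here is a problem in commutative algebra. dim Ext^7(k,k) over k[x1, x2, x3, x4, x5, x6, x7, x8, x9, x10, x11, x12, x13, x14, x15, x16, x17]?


C(n,i)=C(17,7)=19448


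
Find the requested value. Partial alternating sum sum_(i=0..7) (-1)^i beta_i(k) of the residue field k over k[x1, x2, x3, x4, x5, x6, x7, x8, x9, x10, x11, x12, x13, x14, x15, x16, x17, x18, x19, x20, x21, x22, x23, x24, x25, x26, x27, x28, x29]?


Koszul resolution: beta_i(k)=C(n,i), n=29
sum_(i=0..p) (-1)^i C(n,i) = (-1)^p C(n-1,p)
(-1)^7*C(28,7) = (-1)^7*1184040 = -1184040


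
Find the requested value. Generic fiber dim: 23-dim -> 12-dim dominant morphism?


dim(fiber)=dim(X)-dim(Y)=23-12=11


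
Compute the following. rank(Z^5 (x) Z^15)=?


rank(M(x)N) = rank(M)*rank(N)
5*15 = 75


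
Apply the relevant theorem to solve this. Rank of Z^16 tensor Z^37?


rank(M(x)N) = rank(M)*rank(N)
16*37 = 592


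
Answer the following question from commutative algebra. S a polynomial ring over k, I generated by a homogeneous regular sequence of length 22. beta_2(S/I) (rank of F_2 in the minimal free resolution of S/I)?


Regular sequence => Koszul complex is the minimal free resolution.
Syz_1 minimally generated by Koszul relations f_i*e_j - f_j*e_i (i<j): mu(Syz_1) = beta_2 = C(m,2) = m(m-1)/2
m=22
22*21/2 = 231


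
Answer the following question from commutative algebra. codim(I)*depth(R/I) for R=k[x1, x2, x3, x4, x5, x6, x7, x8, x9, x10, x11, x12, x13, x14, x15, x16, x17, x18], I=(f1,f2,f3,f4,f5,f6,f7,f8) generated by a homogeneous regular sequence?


codim=8, depth=dim(R/I)=18-8=10
Product=8*10=80


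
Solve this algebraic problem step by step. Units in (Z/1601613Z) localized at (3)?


Local ring = Z/729Z.
phi(729) = 3^5*(3-1) = 486


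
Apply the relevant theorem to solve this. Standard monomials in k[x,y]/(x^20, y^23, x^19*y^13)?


k[x,y]/I, I = (x^20, y^23, x^19*y^13)
Rect: 20x23=460. Corner: (20-19)x(23-13)=10.
dim = 460-10 = 450


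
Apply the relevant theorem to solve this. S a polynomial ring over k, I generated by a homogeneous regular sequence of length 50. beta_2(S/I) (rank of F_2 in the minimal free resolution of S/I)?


Regular sequence => Koszul complex is the minimal free resolution.
Syz_1 minimally generated by Koszul relations f_i*e_j - f_j*e_i (i<j): mu(Syz_1) = beta_2 = C(m,2) = m(m-1)/2
m=50
50*49/2 = 1225


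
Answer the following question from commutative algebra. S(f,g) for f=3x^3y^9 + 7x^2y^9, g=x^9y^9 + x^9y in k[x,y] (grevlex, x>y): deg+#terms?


LT(f)=3x^3y^9, LT(g)=x^9y^9
lcm(LM)=x^9y^9
S(f,g) (scaled by 3 to clear denominators) = x^6*f - 3*g = 7x^8y^9 - 3x^9y
2 terms, deg 17.
17+2=19


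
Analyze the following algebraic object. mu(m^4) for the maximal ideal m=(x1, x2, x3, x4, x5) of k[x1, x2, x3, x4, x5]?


Graded Nakayama: mu(m^d) = dim_k (m^d/m^(d+1)) = #degree-4 monomials in 5 vars
C(n+d-1,d)=C(8,4)=70


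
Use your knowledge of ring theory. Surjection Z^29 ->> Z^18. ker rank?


rank(ker) = 29-18 = 11


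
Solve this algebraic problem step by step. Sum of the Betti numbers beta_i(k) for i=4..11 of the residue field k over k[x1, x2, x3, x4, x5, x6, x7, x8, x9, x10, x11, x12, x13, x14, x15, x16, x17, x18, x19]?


Koszul resolution: beta_i(k)=C(n,i), n=19
C(19,4)=3876, C(19,5)=11628, C(19,6)=27132, C(19,7)=50388, C(19,8)=75582, C(19,9)=92378, C(19,10)=92378, C(19,11)=75582
Sum=428944


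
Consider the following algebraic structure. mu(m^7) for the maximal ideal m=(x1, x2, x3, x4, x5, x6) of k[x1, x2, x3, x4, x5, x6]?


Graded Nakayama: mu(m^d) = dim_k (m^d/m^(d+1)) = #degree-7 monomials in 6 vars
C(n+d-1,d)=C(12,7)=792


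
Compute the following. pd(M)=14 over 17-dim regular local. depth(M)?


pd+depth=depth(R)=17
depth=17-14=3


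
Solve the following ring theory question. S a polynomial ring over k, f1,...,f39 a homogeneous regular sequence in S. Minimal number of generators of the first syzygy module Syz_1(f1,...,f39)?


Regular sequence => Koszul complex is the minimal free resolution.
Syz_1 minimally generated by Koszul relations f_i*e_j - f_j*e_i (i<j): mu(Syz_1) = beta_2 = C(m,2) = m(m-1)/2
m=39
39*38/2 = 741


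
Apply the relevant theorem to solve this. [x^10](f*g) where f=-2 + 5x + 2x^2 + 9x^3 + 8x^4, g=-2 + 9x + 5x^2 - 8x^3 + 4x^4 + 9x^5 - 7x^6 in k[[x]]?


[x^10] = sum a_i*b_j, i+j=10
  8*-7=-56
Sum=-56


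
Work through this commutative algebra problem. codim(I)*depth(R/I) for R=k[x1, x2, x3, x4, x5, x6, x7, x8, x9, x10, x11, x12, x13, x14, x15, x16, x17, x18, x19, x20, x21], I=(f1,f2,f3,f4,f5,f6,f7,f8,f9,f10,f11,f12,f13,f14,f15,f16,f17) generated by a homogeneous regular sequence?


codim=17, depth=dim(R/I)=21-17=4
Product=17*4=68


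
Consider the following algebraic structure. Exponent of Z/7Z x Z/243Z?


Exponent = lcm of the cyclic orders; pairwise coprime => product.
7^1*3^5=7*243=1701


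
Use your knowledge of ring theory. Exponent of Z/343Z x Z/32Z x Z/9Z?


Exponent = lcm of the cyclic orders; pairwise coprime => product.
7^3*2^5*3^2=343*32*9=98784


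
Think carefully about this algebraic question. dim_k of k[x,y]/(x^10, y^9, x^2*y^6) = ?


k[x,y]/I, I = (x^10, y^9, x^2*y^6)
Rect: 10x9=90. Corner: (10-2)x(9-6)=24.
dim = 90-24 = 66


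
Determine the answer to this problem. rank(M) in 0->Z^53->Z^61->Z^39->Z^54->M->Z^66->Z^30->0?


Alt sum=0:
(-1)^0*53 + (-1)^1*61 + (-1)^2*39 + (-1)^3*54 + (-1)^4*? + (-1)^5*66 + (-1)^6*30=0
rank(M)=59


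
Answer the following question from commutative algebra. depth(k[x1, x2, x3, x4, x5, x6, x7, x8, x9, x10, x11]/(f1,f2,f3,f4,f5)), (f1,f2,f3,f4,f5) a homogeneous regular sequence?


depth(R)=11
depth(R/I)=11-5=6


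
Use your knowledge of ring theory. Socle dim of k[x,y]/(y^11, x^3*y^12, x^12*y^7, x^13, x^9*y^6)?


Socle = ann(m) = span of standard monomials u with x*u, y*u in I (staircase corners).
Redundant generators: x^3*y^12, x^12*y^7
Minimal generators: x^13, x^9*y^6, y^11
Corners: x^8y^10, x^12y^5
Socle dim=2


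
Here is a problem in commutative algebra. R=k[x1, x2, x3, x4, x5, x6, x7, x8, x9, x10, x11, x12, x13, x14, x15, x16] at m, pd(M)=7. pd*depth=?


pd+depth=16
depth=16-7=9
pd*depth=7*9=63


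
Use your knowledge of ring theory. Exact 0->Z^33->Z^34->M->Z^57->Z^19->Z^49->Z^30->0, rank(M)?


Alt sum=0:
(-1)^0*33 + (-1)^1*34 + (-1)^2*? + (-1)^3*57 + (-1)^4*19 + (-1)^5*49 + (-1)^6*30=0
rank(M)=58


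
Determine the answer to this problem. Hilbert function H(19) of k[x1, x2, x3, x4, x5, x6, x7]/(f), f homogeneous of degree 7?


C(25,6)-C(18,6)=177100-18564=158536


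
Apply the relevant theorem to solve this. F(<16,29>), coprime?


gcd(16,29)=1 => F=ab-a-b=16*29-16-29=464-45=419


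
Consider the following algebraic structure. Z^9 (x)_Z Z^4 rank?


rank(M(x)N) = rank(M)*rank(N)
9*4 = 36


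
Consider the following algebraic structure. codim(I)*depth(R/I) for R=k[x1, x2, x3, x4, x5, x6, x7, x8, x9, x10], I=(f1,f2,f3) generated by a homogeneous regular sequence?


codim=3, depth=dim(R/I)=10-3=7
Product=3*7=21


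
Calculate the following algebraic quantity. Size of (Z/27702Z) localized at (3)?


3-primary part: 27702=3^6*38
Size=3^6=729


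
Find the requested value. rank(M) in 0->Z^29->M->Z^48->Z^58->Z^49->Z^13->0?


Alt sum=0:
(-1)^0*29 + (-1)^1*? + (-1)^2*48 + (-1)^3*58 + (-1)^4*49 + (-1)^5*13=0
rank(M)=55


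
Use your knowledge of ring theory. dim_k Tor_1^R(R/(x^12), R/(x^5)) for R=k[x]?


Tor_1(R/I,R/J)=(I cap J)/IJ=(x^12)/(x^17)
dim=17-12=min(12,5)=5


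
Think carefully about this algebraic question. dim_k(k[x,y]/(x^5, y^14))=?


Basis: x^i*y^j, i<5, j<14
5*14=70


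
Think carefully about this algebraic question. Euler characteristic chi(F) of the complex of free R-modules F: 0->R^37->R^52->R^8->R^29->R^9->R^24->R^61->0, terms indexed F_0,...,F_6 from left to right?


chi = sum (-1)^i * rank:
(-1)^0*37=37
(-1)^1*52=-52
(-1)^2*8=8
(-1)^3*29=-29
(-1)^4*9=9
(-1)^5*24=-24
(-1)^6*61=61
chi=10


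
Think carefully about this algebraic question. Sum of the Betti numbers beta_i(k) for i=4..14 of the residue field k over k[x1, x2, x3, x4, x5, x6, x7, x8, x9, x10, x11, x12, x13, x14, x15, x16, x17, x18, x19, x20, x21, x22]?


Koszul resolution: beta_i(k)=C(n,i), n=22
C(22,4)=7315, C(22,5)=26334, C(22,6)=74613, C(22,7)=170544, C(22,8)=319770, C(22,9)=497420, C(22,10)=646646, C(22,11)=705432, C(22,12)=646646, C(22,13)=497420, C(22,14)=319770
Sum=3911910


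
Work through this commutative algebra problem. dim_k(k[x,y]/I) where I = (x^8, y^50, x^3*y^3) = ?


k[x,y]/I, I = (x^8, y^50, x^3*y^3)
Rect: 8x50=400. Corner: (8-3)x(50-3)=235.
dim = 400-235 = 165


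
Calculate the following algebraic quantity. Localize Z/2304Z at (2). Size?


2-primary part: 2304=2^8*9
Size=2^8=256


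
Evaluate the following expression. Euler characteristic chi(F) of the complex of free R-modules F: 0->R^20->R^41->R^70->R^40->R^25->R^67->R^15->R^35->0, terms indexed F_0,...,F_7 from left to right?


chi = sum (-1)^i * rank:
(-1)^0*20=20
(-1)^1*41=-41
(-1)^2*70=70
(-1)^3*40=-40
(-1)^4*25=25
(-1)^5*67=-67
(-1)^6*15=15
(-1)^7*35=-35
chi=-53


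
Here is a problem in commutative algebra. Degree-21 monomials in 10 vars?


C(d+n-1,n-1)=C(30,9)=14307150


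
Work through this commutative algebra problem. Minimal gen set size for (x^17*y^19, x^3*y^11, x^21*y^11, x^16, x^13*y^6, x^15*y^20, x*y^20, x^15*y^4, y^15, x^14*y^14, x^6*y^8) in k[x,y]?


Remove redundant (divisible by others).
x^14*y^14 redundant.
x^15*y^20 redundant.
x*y^20 redundant.
x^17*y^19 redundant.
x^21*y^11 redundant.
Min: x^16, x^15*y^4, x^13*y^6, x^6*y^8, x^3*y^11, y^15
Count=6


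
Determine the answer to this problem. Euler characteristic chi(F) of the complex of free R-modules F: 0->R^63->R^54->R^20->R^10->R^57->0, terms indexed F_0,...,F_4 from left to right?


chi = sum (-1)^i * rank:
(-1)^0*63=63
(-1)^1*54=-54
(-1)^2*20=20
(-1)^3*10=-10
(-1)^4*57=57
chi=76


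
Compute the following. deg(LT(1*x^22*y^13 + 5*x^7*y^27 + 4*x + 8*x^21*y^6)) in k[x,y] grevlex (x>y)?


LT: 1*x^22*y^13
deg_x=22, deg_y=13
Total=22+13=35


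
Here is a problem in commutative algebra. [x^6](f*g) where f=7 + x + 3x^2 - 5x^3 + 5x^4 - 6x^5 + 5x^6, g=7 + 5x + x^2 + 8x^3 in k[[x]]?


[x^6] = sum a_i*b_j, i+j=6
  -5*8=-40
  5*1=5
  -6*5=-30
  5*7=35
Sum=-30


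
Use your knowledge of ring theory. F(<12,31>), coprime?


gcd(12,31)=1 => F=ab-a-b=12*31-12-31=372-43=329


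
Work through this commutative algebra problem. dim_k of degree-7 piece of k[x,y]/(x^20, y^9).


k[x,y], I = (x^20, y^9), d = 7
Need i < 20 and d-i < 9.
Range: 0 <= i <= 7.
H(7) = 8


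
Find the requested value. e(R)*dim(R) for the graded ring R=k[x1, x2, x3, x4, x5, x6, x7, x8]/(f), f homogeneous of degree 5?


e(R)=deg(f)=5, dim(R)=8-1=7
e*dim=5*7=35


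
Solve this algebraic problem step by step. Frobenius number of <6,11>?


gcd(6,11)=1 => F=ab-a-b=6*11-6-11=66-17=49


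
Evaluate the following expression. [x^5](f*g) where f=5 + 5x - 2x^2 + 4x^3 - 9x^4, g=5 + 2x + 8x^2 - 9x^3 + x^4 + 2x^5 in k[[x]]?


[x^5] = sum a_i*b_j, i+j=5
  5*2=10
  5*1=5
  -2*-9=18
  4*8=32
  -9*2=-18
Sum=47


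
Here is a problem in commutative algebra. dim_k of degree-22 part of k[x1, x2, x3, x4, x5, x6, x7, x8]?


C(d+n-1,n-1)=C(29,7)=1560780


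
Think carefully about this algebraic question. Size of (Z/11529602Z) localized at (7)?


7-primary part: 11529602=7^8*2
Size=7^8=5764801


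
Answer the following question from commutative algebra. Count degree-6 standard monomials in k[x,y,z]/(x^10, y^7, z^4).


Need i<10, j<7, k<4 with i+j+k=6.
For each i, j ranges over max(0,6-i-3)..min(6,6-i):
  i=0: j in [3,6] -> 4
  i=1: j in [2,5] -> 4
  i=2: j in [1,4] -> 4
  i=3: j in [0,3] -> 4
  i=4: j in [0,2] -> 3
  i=5: j in [0,1] -> 2
  i=6: j in [0,0] -> 1
H(6) = 4+4+4+4+3+2+1 = 22


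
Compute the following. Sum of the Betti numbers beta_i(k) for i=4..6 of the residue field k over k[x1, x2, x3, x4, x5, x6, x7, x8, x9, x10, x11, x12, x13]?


Koszul resolution: beta_i(k)=C(n,i), n=13
C(13,4)=715, C(13,5)=1287, C(13,6)=1716
Sum=3718


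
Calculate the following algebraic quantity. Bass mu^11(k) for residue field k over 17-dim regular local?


C(n,i)=C(17,11)=12376


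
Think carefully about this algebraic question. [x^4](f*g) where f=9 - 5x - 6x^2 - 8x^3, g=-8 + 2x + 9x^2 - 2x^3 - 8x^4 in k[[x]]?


[x^4] = sum a_i*b_j, i+j=4
  9*-8=-72
  -5*-2=10
  -6*9=-54
  -8*2=-16
Sum=-132


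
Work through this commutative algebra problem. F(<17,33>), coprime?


gcd(17,33)=1 => F=ab-a-b=17*33-17-33=561-50=511


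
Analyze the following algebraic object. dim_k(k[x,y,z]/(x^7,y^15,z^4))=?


Basis: x^iy^jz^k, i<7,j<15,k<4
7*15*4=420


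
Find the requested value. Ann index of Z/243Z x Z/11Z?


Exponent = lcm of the cyclic orders; pairwise coprime => product.
3^5*11^1=243*11=2673


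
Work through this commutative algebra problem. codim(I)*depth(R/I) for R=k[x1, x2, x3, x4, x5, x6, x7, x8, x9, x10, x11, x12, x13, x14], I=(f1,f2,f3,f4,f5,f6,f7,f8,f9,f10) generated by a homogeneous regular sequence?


codim=10, depth=dim(R/I)=14-10=4
Product=10*4=40


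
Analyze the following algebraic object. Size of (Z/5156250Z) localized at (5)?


5-primary part: 5156250=5^7*66
Size=5^7=78125


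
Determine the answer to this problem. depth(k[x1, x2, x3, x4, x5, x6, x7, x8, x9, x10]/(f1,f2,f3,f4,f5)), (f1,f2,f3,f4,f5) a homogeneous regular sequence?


depth(R)=10
depth(R/I)=10-5=5


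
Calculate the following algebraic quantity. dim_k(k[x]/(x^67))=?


Basis: 1,x,...,x^66
dim=67


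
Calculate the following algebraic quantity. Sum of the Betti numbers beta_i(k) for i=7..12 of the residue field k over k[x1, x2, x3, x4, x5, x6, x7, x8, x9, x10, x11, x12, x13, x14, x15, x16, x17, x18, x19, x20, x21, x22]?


Koszul resolution: beta_i(k)=C(n,i), n=22
C(22,7)=170544, C(22,8)=319770, C(22,9)=497420, C(22,10)=646646, C(22,11)=705432, C(22,12)=646646
Sum=2986458


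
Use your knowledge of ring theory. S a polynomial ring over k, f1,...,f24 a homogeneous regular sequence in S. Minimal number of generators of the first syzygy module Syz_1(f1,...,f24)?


Regular sequence => Koszul complex is the minimal free resolution.
Syz_1 minimally generated by Koszul relations f_i*e_j - f_j*e_i (i<j): mu(Syz_1) = beta_2 = C(m,2) = m(m-1)/2
m=24
24*23/2 = 276


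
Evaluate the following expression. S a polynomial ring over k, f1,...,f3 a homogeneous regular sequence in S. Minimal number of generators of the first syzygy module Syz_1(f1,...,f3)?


Regular sequence => Koszul complex is the minimal free resolution.
Syz_1 minimally generated by Koszul relations f_i*e_j - f_j*e_i (i<j): mu(Syz_1) = beta_2 = C(m,2) = m(m-1)/2
m=3
3*2/2 = 3


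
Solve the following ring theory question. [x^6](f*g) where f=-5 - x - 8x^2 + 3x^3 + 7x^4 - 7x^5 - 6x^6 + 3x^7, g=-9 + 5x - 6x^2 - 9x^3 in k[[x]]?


[x^6] = sum a_i*b_j, i+j=6
  3*-9=-27
  7*-6=-42
  -7*5=-35
  -6*-9=54
Sum=-50


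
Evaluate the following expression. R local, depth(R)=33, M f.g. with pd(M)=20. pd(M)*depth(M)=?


pd+depth=33
depth=33-20=13
pd*depth=20*13=260


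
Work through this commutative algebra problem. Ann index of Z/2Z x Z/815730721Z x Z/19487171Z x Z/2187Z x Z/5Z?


Exponent = lcm of the cyclic orders; pairwise coprime => product.
2^1*13^8*11^7*3^7*5^1=2*815730721*19487171*2187*5=347651732175255964170


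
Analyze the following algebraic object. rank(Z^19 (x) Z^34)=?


rank(M(x)N) = rank(M)*rank(N)
19*34 = 646


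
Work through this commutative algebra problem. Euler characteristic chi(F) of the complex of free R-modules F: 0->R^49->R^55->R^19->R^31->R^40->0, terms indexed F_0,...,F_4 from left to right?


chi = sum (-1)^i * rank:
(-1)^0*49=49
(-1)^1*55=-55
(-1)^2*19=19
(-1)^3*31=-31
(-1)^4*40=40
chi=22


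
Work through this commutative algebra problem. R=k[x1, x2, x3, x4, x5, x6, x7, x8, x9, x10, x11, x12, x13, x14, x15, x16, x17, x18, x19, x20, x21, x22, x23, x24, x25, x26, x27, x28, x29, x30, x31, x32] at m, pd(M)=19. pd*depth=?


pd+depth=32
depth=32-19=13
pd*depth=19*13=247


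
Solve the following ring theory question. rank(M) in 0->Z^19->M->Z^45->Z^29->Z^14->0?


Alt sum=0:
(-1)^0*19 + (-1)^1*? + (-1)^2*45 + (-1)^3*29 + (-1)^4*14=0
rank(M)=49


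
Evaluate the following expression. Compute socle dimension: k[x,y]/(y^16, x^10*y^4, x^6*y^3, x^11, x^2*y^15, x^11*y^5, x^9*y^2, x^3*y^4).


Socle = ann(m) = span of standard monomials u with x*u, y*u in I (staircase corners).
Redundant generators: x^10*y^4, x^11*y^5
Minimal generators: x^11, x^9*y^2, x^6*y^3, x^3*y^4, x^2*y^15, y^16
Corners: xy^15, x^2y^14, x^5y^3, x^8y^2, x^10y
Socle dim=5


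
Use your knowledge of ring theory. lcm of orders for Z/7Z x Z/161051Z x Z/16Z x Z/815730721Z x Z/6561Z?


Exponent = lcm of the cyclic orders; pairwise coprime => product.
7^1*11^5*2^4*13^8*3^8=7*161051*16*815730721*6561=96538001661889259472


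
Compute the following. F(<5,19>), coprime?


gcd(5,19)=1 => F=ab-a-b=5*19-5-19=95-24=71


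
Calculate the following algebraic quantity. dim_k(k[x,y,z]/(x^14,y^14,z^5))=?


Basis: x^iy^jz^k, i<14,j<14,k<5
14*14*5=980


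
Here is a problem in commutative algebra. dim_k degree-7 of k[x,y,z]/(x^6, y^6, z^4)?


Need i<6, j<6, k<4 with i+j+k=7.
For each i, j ranges over max(0,7-i-3)..min(5,7-i):
  i=0: j in [4,5] -> 2
  i=1: j in [3,5] -> 3
  i=2: j in [2,5] -> 4
  i=3: j in [1,4] -> 4
  i=4: j in [0,3] -> 4
  i=5: j in [0,2] -> 3
H(7) = 2+3+4+4+4+3 = 20
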